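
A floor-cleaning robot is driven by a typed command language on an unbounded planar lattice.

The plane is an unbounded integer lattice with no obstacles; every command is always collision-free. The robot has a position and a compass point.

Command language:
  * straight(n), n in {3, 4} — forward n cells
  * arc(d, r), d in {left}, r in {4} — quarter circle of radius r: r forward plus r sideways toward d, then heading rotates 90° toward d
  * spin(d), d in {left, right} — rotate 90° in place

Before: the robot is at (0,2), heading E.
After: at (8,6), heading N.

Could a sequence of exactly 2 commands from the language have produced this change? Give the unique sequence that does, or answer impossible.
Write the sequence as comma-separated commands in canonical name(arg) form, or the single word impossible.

straight(4), arc(left, 4)

key: cell and facing (now N) both changed — the 2 commands mix motion and turning
start: at (0,2), heading E
step 1 (straight(4)): at (4,2), heading E
step 2 (arc(left, 4)): at (8,6), heading N
all 25 alternatives checked — unique.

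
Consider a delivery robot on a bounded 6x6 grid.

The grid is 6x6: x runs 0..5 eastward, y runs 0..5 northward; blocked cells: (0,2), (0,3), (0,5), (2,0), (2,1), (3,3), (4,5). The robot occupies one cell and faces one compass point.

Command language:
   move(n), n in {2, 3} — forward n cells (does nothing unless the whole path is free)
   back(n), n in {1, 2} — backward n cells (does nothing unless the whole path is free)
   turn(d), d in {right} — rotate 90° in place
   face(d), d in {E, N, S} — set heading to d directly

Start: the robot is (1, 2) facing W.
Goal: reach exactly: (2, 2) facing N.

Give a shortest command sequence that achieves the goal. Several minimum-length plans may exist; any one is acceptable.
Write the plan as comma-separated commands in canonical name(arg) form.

back(1), turn(right)

t0: (1, 2) facing W
[1] after back(1): (2, 2) facing W
[2] after turn(right): (2, 2) facing N
nothing shorter than 2 reaches the goal.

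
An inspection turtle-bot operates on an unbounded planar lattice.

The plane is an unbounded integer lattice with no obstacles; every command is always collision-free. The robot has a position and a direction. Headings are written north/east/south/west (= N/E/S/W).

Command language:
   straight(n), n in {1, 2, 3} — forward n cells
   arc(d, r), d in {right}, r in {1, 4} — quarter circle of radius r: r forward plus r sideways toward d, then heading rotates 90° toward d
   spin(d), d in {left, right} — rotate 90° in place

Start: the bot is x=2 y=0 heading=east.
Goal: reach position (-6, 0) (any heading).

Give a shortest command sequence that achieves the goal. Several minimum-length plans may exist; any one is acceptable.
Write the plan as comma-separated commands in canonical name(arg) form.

from: x=2 y=0 heading=east
step 1 (spin(right)): x=2 y=0 heading=south
step 2 (arc(right, 4)): x=-2 y=-4 heading=west
step 3 (arc(right, 4)): x=-6 y=0 heading=north
shorter routes all fall short; 3 is best.

spin(right), arc(right, 4), arc(right, 4)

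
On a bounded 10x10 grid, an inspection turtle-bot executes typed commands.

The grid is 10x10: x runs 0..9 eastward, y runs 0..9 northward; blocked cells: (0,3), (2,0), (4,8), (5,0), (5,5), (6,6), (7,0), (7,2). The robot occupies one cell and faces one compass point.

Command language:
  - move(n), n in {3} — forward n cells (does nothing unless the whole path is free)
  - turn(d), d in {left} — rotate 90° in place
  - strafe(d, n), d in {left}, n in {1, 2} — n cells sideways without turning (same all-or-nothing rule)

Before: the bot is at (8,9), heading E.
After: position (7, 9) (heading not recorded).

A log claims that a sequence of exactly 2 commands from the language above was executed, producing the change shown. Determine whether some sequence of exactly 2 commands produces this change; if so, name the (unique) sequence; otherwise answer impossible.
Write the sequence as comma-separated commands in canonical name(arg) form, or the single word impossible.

key: running strafe(left, 1) before turn(left) would end elsewhere — order is forced
from: at (8,9), heading E
1. turn(left) → at (8,9), heading N
2. strafe(left, 1) → at (7,9), heading N
all 16 alternatives checked — unique.

turn(left), strafe(left, 1)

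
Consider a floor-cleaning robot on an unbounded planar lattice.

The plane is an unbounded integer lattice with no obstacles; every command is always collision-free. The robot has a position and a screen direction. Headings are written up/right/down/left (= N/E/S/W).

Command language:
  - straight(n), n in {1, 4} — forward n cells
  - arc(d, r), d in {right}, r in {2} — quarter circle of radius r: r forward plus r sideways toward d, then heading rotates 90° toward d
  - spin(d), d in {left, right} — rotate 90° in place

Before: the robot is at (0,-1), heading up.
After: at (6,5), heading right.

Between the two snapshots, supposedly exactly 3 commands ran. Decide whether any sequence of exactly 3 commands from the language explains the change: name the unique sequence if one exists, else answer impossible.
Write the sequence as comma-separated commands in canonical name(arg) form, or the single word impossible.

key: position moved to (6,5) AND the heading swung to E — translation plus rotation needed
begin: at (0,-1), heading up
1. straight(4) → at (0,3), heading up
2. arc(right, 2) → at (2,5), heading right
3. straight(4) → at (6,5), heading right
no rival 3-sequence matches.

straight(4), arc(right, 2), straight(4)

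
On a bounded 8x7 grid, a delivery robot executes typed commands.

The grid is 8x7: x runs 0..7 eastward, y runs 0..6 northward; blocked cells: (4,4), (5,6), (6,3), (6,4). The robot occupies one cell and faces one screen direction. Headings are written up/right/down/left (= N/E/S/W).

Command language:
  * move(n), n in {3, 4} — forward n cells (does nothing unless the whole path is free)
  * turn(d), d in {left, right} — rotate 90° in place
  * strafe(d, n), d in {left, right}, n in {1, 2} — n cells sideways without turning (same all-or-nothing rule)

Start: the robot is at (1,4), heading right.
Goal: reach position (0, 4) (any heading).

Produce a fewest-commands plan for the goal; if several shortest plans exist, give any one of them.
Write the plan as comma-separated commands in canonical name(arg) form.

turn(left), strafe(left, 1)

initial: at (1,4), heading right
1. turn(left) → at (1,4), heading up
2. strafe(left, 1) → at (0,4), heading up
nothing shorter than 2 reaches the goal.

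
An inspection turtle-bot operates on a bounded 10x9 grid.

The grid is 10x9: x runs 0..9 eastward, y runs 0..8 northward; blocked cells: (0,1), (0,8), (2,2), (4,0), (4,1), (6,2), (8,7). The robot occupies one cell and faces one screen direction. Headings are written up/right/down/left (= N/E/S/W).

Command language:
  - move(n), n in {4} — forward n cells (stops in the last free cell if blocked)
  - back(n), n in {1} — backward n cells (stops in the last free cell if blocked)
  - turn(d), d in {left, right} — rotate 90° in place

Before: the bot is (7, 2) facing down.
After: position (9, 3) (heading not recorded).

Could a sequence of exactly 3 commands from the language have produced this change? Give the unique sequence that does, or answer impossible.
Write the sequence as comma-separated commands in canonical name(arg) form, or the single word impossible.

back(1), turn(left), move(4)

key: move(4) runs into the grid edge before its full distance
initial: (7, 2) facing down
t=1 back(1) ⇒ (7, 3) facing down
t=2 turn(left) ⇒ (7, 3) facing right
t=3 move(4) ⇒ (9, 3) facing right
all 64 alternatives checked — unique.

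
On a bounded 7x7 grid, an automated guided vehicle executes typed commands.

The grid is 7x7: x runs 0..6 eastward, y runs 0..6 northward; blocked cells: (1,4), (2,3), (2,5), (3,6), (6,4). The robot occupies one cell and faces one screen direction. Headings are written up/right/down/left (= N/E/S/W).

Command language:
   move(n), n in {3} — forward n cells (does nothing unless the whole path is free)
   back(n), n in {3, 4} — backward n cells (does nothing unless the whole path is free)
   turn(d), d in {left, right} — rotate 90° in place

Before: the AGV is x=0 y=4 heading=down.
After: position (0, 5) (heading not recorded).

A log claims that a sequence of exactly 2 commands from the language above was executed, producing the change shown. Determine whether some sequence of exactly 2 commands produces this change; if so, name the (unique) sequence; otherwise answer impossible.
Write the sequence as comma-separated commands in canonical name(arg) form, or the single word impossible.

key: order matters: swapping move(3) and back(4) lands elsewhere
initial: x=0 y=4 heading=down
step 1 (move(3)): x=0 y=1 heading=down
step 2 (back(4)): x=0 y=5 heading=down
no other 2-command option fits: unique.

move(3), back(4)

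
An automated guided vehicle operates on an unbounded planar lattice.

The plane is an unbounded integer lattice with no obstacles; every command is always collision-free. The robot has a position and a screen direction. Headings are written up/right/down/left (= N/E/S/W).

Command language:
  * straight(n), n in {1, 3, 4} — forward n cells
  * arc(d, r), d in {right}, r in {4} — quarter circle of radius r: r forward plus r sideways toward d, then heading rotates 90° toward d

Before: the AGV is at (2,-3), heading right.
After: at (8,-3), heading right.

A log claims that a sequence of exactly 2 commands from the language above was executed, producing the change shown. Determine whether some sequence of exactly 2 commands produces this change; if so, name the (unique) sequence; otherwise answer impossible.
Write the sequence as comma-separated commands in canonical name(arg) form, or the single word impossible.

straight(3), straight(3)

key: still facing E at the end — nothing in the sequence rotates
start: at (2,-3), heading right
1. straight(3) → at (5,-3), heading right
2. straight(3) → at (8,-3), heading right
no other 2-command option fits: unique.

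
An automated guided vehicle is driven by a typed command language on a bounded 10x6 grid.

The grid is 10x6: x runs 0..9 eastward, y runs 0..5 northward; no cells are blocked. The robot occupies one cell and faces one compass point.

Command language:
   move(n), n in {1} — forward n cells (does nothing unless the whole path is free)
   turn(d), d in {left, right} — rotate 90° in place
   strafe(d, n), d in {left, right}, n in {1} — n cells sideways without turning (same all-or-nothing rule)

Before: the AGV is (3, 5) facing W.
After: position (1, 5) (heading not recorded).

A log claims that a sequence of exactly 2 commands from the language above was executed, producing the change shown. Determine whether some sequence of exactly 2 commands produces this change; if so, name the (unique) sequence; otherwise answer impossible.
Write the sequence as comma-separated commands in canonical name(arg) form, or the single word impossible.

from: (3, 5) facing W
[1] after move(1): (2, 5) facing W
[2] after move(1): (1, 5) facing W
all 25 alternatives checked — unique.

move(1), move(1)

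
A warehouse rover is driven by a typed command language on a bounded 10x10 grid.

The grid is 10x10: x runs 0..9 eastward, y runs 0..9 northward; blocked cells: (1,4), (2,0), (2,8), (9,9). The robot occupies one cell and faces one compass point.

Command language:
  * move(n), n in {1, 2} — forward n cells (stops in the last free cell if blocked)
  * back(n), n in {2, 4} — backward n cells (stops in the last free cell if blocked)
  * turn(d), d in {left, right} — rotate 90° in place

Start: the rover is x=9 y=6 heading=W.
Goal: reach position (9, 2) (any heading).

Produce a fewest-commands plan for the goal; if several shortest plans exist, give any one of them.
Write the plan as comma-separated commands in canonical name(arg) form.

begin: x=9 y=6 heading=W
t=1 turn(right) ⇒ x=9 y=6 heading=N
t=2 back(4) ⇒ x=9 y=2 heading=N
shorter routes all fall short; 2 is best.

turn(right), back(4)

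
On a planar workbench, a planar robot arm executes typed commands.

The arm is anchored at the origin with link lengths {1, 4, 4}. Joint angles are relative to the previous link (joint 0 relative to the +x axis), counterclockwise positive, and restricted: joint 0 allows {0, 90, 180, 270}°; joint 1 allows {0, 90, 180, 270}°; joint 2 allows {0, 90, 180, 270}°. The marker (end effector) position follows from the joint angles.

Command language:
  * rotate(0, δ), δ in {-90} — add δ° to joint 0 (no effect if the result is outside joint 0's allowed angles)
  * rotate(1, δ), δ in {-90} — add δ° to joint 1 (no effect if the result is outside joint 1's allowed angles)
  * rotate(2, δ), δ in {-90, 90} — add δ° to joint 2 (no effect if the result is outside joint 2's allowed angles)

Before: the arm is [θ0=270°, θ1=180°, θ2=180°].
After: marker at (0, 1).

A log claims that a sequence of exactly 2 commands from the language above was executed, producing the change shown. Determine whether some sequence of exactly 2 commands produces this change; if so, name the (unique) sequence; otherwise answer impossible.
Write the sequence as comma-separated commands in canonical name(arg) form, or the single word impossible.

rotate(0, -90), rotate(0, -90)

from: [θ0=270°, θ1=180°, θ2=180°]
1. rotate(0, -90) → [θ0=180°, θ1=180°, θ2=180°]
2. rotate(0, -90) → [θ0=90°, θ1=180°, θ2=180°]
uniquely the one of 16 2-step routes that fits.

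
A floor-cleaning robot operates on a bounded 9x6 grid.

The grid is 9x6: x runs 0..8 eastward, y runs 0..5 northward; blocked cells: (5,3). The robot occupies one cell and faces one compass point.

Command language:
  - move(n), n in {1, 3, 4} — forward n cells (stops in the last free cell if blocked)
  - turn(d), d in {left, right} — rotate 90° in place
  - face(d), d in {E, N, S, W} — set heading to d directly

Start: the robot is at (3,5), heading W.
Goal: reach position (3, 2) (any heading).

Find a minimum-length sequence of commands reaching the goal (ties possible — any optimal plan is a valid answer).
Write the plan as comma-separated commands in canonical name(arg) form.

t0: at (3,5), heading W
[1] after face(S): at (3,5), heading S
[2] after move(3): at (3,2), heading S
nothing shorter than 2 reaches the goal.

face(S), move(3)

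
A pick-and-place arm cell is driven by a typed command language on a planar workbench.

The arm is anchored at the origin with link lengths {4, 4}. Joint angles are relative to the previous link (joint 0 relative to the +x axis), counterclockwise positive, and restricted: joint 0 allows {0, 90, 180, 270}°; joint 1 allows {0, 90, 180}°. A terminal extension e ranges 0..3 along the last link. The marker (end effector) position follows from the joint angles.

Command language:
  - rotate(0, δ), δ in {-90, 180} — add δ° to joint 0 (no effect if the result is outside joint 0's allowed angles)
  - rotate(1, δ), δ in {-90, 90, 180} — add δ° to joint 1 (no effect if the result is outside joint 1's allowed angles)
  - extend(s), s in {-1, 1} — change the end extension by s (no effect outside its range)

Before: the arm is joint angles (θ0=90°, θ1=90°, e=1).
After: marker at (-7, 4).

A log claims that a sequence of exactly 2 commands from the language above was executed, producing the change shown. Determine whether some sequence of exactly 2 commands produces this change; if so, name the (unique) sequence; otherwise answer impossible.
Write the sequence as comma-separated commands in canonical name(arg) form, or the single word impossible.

extend(1), extend(1)

t0: joint angles (θ0=90°, θ1=90°, e=1)
1. extend(1) → joint angles (θ0=90°, θ1=90°, e=2)
2. extend(1) → joint angles (θ0=90°, θ1=90°, e=3)
all 49 alternatives checked — unique.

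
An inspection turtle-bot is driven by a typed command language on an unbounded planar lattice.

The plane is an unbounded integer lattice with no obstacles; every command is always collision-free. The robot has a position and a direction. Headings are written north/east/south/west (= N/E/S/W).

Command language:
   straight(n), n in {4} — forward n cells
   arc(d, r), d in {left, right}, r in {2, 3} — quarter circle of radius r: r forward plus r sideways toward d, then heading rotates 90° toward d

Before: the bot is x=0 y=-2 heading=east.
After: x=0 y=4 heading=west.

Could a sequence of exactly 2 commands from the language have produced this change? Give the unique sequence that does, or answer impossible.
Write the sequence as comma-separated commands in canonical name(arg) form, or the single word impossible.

key: cell and facing (now W) both changed — the 2 commands mix motion and turning
start: x=0 y=-2 heading=east
1. arc(left, 3) → x=3 y=1 heading=north
2. arc(left, 3) → x=0 y=4 heading=west
uniquely the one of 25 2-step routes that fits.

arc(left, 3), arc(left, 3)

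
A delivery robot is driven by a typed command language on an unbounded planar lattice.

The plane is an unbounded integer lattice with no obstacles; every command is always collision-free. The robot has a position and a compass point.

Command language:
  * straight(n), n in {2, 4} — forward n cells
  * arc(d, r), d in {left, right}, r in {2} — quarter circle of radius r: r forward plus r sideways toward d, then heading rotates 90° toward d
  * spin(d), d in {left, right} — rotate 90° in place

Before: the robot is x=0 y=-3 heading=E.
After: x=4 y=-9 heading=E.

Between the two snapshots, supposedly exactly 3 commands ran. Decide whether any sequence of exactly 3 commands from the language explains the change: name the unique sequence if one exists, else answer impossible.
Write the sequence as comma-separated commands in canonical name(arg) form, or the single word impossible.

key: still facing E at the end — net rotation zero over 3 steps
from: x=0 y=-3 heading=E
[1] after arc(right, 2): x=2 y=-5 heading=S
[2] after straight(2): x=2 y=-7 heading=S
[3] after arc(left, 2): x=4 y=-9 heading=E
no rival 3-sequence matches.

arc(right, 2), straight(2), arc(left, 2)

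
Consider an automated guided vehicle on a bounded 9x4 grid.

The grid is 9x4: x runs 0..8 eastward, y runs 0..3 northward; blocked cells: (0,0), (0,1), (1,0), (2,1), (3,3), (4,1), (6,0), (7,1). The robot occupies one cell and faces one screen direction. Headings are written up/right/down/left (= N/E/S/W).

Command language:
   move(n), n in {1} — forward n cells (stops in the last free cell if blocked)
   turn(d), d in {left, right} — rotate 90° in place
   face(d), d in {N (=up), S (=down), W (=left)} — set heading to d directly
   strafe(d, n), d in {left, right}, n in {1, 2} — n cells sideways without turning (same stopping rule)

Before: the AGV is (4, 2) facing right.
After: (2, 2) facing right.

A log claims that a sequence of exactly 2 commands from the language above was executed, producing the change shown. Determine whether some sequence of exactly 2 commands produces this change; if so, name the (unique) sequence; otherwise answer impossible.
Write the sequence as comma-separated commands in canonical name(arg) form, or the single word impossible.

impossible

no 2-step route produces this change.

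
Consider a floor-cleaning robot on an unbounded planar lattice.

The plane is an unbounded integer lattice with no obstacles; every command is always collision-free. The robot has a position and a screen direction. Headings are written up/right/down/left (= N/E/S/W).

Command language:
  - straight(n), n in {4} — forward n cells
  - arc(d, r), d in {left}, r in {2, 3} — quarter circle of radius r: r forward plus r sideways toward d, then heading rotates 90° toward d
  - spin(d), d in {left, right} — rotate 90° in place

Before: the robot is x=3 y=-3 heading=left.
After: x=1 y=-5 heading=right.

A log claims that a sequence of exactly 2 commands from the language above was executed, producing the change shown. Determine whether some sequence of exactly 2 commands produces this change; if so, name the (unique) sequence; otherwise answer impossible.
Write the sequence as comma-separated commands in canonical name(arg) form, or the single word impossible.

arc(left, 2), spin(left)

key: order matters: swapping arc(left, 2) and spin(left) lands elsewhere
t0: x=3 y=-3 heading=left
[1] after arc(left, 2): x=1 y=-5 heading=down
[2] after spin(left): x=1 y=-5 heading=right
no other 2-command option fits: unique.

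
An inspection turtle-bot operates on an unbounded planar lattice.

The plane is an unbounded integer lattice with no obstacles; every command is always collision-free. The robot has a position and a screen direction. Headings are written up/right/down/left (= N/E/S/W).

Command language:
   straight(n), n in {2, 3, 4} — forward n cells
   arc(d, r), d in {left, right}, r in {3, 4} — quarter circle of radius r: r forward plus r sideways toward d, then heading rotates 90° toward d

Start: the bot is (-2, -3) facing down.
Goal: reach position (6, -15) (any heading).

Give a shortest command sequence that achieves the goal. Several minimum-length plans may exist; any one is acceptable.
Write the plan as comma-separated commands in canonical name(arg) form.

t0: (-2, -3) facing down
1. arc(left, 4) → (2, -7) facing right
2. arc(right, 4) → (6, -11) facing down
3. straight(4) → (6, -15) facing down
shorter routes all fall short; 3 is best.

arc(left, 4), arc(right, 4), straight(4)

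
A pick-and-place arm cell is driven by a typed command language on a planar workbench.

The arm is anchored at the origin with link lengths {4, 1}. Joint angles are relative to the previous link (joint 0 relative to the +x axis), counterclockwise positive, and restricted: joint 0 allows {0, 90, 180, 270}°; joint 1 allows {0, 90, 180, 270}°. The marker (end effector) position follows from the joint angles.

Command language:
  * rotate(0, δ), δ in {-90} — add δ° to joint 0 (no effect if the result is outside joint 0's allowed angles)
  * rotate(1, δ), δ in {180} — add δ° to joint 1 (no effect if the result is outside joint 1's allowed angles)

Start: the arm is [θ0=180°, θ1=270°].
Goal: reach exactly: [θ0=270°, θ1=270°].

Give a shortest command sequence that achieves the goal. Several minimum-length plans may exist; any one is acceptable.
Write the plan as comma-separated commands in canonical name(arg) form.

t0: [θ0=180°, θ1=270°]
1. rotate(0, -90) → [θ0=90°, θ1=270°]
2. rotate(0, -90) → [θ0=0°, θ1=270°]
3. rotate(0, -90) → [θ0=270°, θ1=270°]
nothing shorter than 3 reaches the goal.

rotate(0, -90), rotate(0, -90), rotate(0, -90)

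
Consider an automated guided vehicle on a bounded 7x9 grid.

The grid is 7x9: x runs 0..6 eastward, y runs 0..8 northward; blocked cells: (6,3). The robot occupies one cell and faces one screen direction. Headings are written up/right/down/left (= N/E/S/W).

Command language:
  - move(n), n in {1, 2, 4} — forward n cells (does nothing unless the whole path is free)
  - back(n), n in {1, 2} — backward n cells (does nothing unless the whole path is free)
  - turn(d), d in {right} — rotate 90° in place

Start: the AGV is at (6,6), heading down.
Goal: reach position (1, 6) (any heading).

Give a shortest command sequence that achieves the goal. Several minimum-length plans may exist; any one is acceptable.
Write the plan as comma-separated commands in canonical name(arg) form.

turn(right), move(1), move(4)

start: at (6,6), heading down
1. turn(right) → at (6,6), heading left
2. move(1) → at (5,6), heading left
3. move(4) → at (1,6), heading left
nothing shorter than 3 reaches the goal.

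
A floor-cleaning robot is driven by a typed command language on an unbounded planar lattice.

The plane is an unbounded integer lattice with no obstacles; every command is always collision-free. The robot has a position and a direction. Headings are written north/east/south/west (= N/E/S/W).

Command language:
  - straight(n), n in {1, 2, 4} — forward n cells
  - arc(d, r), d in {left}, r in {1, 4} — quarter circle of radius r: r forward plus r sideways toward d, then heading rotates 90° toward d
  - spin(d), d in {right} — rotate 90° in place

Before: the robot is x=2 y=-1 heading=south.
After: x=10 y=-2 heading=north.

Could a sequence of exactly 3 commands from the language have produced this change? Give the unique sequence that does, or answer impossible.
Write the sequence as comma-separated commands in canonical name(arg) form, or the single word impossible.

straight(1), arc(left, 4), arc(left, 4)

key: order matters: swapping straight(1) and arc(left, 4) lands elsewhere
start: x=2 y=-1 heading=south
1. straight(1) → x=2 y=-2 heading=south
2. arc(left, 4) → x=6 y=-6 heading=east
3. arc(left, 4) → x=10 y=-2 heading=north
uniquely the one of 216 3-step routes that fits.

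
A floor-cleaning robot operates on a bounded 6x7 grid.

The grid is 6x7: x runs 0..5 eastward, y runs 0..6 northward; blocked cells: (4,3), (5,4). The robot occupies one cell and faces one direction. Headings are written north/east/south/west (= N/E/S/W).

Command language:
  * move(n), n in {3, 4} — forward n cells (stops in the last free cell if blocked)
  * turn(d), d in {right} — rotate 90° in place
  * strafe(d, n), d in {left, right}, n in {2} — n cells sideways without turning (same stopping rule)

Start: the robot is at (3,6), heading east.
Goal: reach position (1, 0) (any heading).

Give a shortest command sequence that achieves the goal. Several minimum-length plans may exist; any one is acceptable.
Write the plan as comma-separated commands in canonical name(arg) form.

from: at (3,6), heading east
t=1 strafe(right, 2) ⇒ at (3,4), heading east
t=2 turn(right) ⇒ at (3,4), heading south
t=3 strafe(right, 2) ⇒ at (1,4), heading south
t=4 move(4) ⇒ at (1,0), heading south
shorter routes all fall short; 4 is best.

strafe(right, 2), turn(right), strafe(right, 2), move(4)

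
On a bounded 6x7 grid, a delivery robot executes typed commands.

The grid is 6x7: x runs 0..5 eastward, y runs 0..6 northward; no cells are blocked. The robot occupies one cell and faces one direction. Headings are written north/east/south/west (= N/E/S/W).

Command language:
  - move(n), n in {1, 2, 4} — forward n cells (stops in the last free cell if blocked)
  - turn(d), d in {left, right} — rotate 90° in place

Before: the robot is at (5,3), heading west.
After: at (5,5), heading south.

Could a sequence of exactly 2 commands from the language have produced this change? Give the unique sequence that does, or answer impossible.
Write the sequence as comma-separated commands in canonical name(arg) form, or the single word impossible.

no 2-step route produces this change.

impossible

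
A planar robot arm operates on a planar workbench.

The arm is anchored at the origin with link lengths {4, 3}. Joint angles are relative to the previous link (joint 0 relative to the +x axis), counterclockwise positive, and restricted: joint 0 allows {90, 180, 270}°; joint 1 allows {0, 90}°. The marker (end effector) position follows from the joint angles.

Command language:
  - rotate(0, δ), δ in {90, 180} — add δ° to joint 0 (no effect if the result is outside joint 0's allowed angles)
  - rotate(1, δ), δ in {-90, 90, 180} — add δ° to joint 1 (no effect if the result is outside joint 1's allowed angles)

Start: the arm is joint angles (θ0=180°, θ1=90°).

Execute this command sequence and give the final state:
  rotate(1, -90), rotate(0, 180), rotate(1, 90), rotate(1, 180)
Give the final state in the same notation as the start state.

start: joint angles (θ0=180°, θ1=90°)
1. rotate(1, -90) → joint angles (θ0=180°, θ1=0°)
2. rotate(0, 180) → joint angles (θ0=180°, θ1=0°)
3. rotate(1, 90) → joint angles (θ0=180°, θ1=90°)
4. rotate(1, 180) → joint angles (θ0=180°, θ1=90°)

joint angles (θ0=180°, θ1=90°)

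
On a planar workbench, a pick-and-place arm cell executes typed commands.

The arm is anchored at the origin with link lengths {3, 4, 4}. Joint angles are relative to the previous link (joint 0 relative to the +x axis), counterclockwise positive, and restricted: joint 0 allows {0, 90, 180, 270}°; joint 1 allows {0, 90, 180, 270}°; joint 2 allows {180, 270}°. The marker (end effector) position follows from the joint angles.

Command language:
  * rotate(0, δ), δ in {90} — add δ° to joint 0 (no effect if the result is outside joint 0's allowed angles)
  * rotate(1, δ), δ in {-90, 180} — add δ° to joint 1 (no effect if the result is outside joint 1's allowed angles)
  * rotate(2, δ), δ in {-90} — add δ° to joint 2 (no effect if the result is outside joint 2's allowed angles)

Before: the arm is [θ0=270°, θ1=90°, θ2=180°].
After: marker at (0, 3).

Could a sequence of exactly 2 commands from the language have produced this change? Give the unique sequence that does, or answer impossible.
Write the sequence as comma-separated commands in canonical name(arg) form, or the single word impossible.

rotate(0, 90), rotate(0, 90)

initial: [θ0=270°, θ1=90°, θ2=180°]
1. rotate(0, 90) → [θ0=0°, θ1=90°, θ2=180°]
2. rotate(0, 90) → [θ0=90°, θ1=90°, θ2=180°]
all 16 alternatives checked — unique.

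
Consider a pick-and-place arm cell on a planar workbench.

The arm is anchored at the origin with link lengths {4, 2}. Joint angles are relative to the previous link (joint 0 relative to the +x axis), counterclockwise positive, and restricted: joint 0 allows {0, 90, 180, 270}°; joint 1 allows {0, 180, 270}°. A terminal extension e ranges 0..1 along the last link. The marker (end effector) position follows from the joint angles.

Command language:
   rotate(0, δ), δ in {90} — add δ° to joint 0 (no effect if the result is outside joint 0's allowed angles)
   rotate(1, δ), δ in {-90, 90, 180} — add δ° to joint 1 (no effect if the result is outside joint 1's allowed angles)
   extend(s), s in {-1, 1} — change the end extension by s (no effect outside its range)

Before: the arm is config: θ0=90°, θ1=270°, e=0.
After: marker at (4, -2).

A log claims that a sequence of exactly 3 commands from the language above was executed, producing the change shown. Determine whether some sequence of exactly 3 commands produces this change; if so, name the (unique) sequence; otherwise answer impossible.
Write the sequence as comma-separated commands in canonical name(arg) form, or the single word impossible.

initial: config: θ0=90°, θ1=270°, e=0
[1] after rotate(0, 90): config: θ0=180°, θ1=270°, e=0
[2] after rotate(0, 90): config: θ0=270°, θ1=270°, e=0
[3] after rotate(0, 90): config: θ0=0°, θ1=270°, e=0
no other 3-command option fits: unique.

rotate(0, 90), rotate(0, 90), rotate(0, 90)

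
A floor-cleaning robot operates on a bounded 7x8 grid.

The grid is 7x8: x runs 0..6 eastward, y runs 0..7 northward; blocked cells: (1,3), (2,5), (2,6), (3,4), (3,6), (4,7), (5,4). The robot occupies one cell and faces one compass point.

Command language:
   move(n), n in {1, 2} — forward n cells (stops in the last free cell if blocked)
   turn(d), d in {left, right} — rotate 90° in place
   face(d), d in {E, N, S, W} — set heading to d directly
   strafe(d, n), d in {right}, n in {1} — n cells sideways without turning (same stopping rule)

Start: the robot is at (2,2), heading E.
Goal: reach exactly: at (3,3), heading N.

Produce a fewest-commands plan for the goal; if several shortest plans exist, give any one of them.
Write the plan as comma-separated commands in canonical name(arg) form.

t0: at (2,2), heading E
[1] after face(N): at (2,2), heading N
[2] after strafe(right, 1): at (3,2), heading N
[3] after move(2): at (3,3), heading N
no 2-step plan works, so 3 is optimal.

face(N), strafe(right, 1), move(2)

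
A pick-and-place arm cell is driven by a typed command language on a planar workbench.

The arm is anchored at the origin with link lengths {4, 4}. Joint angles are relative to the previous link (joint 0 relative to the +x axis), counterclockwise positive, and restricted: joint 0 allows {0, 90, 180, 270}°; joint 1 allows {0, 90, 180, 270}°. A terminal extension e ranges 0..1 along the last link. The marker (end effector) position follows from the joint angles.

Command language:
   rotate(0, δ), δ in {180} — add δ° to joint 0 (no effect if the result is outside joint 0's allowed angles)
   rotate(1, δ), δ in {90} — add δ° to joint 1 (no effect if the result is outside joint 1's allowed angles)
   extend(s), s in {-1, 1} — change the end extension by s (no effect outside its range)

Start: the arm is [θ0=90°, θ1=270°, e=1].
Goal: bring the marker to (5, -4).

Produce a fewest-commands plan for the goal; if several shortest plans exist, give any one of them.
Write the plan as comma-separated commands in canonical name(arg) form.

rotate(1, 90), rotate(1, 90), rotate(0, 180)

start: [θ0=90°, θ1=270°, e=1]
step 1 (rotate(1, 90)): [θ0=90°, θ1=0°, e=1]
step 2 (rotate(1, 90)): [θ0=90°, θ1=90°, e=1]
step 3 (rotate(0, 180)): [θ0=270°, θ1=90°, e=1]
nothing shorter than 3 reaches the goal.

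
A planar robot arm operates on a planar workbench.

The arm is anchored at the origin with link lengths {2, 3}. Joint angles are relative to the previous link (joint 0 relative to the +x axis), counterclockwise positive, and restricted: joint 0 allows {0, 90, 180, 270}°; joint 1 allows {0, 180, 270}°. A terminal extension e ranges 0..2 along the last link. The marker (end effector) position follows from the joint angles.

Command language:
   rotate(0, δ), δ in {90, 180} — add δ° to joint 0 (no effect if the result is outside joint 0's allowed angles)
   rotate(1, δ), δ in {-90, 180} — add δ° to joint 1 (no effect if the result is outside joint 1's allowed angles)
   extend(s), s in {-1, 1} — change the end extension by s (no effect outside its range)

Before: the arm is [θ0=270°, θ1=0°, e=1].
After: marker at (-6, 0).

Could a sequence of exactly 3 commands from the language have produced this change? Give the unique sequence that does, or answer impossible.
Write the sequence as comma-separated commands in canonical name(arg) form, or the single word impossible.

rotate(0, 90), rotate(0, 90), rotate(0, 90)

begin: [θ0=270°, θ1=0°, e=1]
t=1 rotate(0, 90) ⇒ [θ0=0°, θ1=0°, e=1]
t=2 rotate(0, 90) ⇒ [θ0=90°, θ1=0°, e=1]
t=3 rotate(0, 90) ⇒ [θ0=180°, θ1=0°, e=1]
all 216 alternatives checked — unique.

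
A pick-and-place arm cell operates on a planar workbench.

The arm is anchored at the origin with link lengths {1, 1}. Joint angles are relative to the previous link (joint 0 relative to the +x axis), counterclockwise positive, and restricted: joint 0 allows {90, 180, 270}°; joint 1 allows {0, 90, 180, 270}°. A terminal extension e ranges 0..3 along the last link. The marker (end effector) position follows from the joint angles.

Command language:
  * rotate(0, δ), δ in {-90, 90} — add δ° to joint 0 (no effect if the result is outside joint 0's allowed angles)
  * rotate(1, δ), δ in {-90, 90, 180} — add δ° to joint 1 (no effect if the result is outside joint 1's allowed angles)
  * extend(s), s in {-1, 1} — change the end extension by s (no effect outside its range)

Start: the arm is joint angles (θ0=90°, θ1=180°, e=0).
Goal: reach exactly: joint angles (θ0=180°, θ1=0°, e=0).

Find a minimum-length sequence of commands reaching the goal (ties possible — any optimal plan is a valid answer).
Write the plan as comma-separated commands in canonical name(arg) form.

start: joint angles (θ0=90°, θ1=180°, e=0)
1. rotate(1, 180) → joint angles (θ0=90°, θ1=0°, e=0)
2. rotate(0, 90) → joint angles (θ0=180°, θ1=0°, e=0)
minimal: 2 command(s), checked below 2.

rotate(1, 180), rotate(0, 90)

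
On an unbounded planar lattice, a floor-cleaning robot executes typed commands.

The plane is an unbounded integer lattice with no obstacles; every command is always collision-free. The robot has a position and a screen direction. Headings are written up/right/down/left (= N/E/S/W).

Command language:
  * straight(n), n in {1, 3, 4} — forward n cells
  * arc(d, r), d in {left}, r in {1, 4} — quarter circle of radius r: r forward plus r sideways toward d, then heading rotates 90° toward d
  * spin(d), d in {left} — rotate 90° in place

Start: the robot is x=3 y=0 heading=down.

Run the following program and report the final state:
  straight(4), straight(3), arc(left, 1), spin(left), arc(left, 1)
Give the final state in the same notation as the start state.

initial: x=3 y=0 heading=down
step 1 (straight(4)): x=3 y=-4 heading=down
step 2 (straight(3)): x=3 y=-7 heading=down
step 3 (arc(left, 1)): x=4 y=-8 heading=right
step 4 (spin(left)): x=4 y=-8 heading=up
step 5 (arc(left, 1)): x=3 y=-7 heading=left

x=3 y=-7 heading=left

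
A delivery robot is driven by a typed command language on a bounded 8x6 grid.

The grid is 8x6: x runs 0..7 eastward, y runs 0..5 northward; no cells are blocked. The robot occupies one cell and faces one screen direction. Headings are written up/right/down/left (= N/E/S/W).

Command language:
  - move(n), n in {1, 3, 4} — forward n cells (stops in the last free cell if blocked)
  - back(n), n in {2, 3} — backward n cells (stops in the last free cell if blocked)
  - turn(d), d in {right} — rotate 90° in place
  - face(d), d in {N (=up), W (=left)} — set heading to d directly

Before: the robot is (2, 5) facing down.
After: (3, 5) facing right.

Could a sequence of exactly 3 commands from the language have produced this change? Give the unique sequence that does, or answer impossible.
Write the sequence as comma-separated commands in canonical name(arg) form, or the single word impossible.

key: position moved to (3,5) AND the heading swung to E — translation plus rotation needed
begin: (2, 5) facing down
step 1 (face(N)): (2, 5) facing up
step 2 (turn(right)): (2, 5) facing right
step 3 (move(1)): (3, 5) facing right
no rival 3-sequence matches.

face(N), turn(right), move(1)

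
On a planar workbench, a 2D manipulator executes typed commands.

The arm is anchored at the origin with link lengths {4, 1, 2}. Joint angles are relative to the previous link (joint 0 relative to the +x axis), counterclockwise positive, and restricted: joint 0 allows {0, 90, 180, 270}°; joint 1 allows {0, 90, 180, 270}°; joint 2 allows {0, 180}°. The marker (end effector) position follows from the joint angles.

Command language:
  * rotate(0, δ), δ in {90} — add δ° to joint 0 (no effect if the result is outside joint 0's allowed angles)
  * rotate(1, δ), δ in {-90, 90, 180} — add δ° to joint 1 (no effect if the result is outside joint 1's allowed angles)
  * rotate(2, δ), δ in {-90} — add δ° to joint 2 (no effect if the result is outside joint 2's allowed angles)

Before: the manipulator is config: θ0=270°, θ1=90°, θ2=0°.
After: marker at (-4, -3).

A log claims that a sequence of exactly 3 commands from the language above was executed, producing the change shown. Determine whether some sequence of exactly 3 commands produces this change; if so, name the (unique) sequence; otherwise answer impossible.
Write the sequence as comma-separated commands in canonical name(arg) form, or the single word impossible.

rotate(0, 90), rotate(0, 90), rotate(0, 90)

begin: config: θ0=270°, θ1=90°, θ2=0°
step 1 (rotate(0, 90)): config: θ0=0°, θ1=90°, θ2=0°
step 2 (rotate(0, 90)): config: θ0=90°, θ1=90°, θ2=0°
step 3 (rotate(0, 90)): config: θ0=180°, θ1=90°, θ2=0°
no other 3-command option fits: unique.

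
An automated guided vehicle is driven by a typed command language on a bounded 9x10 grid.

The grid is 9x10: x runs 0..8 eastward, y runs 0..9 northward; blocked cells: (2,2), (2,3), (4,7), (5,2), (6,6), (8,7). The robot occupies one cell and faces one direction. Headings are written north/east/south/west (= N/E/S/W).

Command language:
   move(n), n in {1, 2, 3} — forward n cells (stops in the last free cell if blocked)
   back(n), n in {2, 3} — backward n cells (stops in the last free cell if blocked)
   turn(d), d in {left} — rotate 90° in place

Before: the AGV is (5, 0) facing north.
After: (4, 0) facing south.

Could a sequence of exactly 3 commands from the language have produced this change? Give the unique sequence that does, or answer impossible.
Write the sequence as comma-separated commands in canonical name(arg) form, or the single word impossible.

turn(left), move(1), turn(left)

key: position moved to (4,0) AND the heading swung to S — translation plus rotation needed
start: (5, 0) facing north
step 1 (turn(left)): (5, 0) facing west
step 2 (move(1)): (4, 0) facing west
step 3 (turn(left)): (4, 0) facing south
no rival 3-sequence matches.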